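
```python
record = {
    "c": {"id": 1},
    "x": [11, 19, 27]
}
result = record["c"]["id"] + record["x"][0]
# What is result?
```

Trace:
`record = { ...` → record = {'c': {'id': 1}, 'x': [11, 19, 27]}
`result = record["c"]["id"] + record["x"][0]` → result = 12
So result = 12

Answer: 12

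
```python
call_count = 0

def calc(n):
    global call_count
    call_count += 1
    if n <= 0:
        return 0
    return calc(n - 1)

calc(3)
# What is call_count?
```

Linear recursion stepping by 1: 4 calls from n=3 down to ≤0.

Answer: 4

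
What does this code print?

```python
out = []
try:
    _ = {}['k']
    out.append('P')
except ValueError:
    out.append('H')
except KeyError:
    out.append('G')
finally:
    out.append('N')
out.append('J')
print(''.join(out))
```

Execution trace: 'G' (except KeyError) → 'N' (finally) → 'J' (after the try/except). Output: GNJ

Answer: GNJ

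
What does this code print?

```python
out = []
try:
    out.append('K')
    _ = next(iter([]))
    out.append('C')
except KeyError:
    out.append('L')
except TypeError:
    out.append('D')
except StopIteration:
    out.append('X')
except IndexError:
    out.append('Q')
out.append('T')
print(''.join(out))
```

Execution trace: 'K' (try body) → 'X' (except StopIteration) → 'T' (after the try/except). Output: KXT

Answer: KXT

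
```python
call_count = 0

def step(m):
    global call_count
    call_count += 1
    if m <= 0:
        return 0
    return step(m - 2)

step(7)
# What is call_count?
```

Linear recursion stepping by 2: 5 calls from m=7 down to ≤0.

Answer: 5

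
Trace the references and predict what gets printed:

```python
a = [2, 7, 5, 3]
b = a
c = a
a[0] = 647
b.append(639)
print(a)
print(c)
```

Key concept: multiple aliases.
Step by step:
`a = [2, 7, 5, 3]` → a = [2, 7, 5, 3]
`b = a` → b = [2, 7, 5, 3] (same object as a)
`c = a` → c = [2, 7, 5, 3] (same object as a, b)
`a[0] = 647` → a = [647, 7, 5, 3] (same object as b, c); b = [647, 7, 5, 3] (same object as a, c); c = [647, 7, 5, 3] (same object as a, b)
`b.append(639)` → a = [647, 7, 5, 3, 639] (same object as b, c); b = [647, 7, 5, 3, 639] (same object as a, c); c = [647, 7, 5, 3, 639] (same object as a, b)
`print(a)` → prints [647, 7, 5, 3, 639]
`print(c)` → prints [647, 7, 5, 3, 639]

Answer:
[647, 7, 5, 3, 639]
[647, 7, 5, 3, 639]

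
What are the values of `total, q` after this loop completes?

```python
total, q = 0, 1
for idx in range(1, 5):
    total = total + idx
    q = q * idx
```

Sum and factorial of 1 to 4
`total, q` takes the values: (0, 1) → (1, 1) → (3, 1) → (3, 2) → (6, 2) → (6, 6) → (10, 6) → (10, 24)

Answer: 10, 24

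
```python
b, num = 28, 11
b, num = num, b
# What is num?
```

Trace:
`b, num = 28, 11` → b = 28; num = 11
`b, num = num, b` → b = 11; num = 28
So num = 28

Answer: 28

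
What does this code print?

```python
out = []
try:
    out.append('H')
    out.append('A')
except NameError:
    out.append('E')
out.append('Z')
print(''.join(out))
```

Execution trace: 'H' (try body) → 'A' (try body, no exception) → 'Z' (after the try/except). Output: HAZ

Answer: HAZ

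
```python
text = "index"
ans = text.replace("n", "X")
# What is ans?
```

Trace:
`text = "index"` → text = 'index'
`ans = text.replace("n", "X")` → ans = 'iXdex'
So ans = 'iXdex'

Answer: 'iXdex'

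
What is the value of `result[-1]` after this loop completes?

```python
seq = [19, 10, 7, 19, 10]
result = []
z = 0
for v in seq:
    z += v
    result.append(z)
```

Cumulative sum ends at 65
`result` takes the values: [] → [19] → [19, 29] → [19, 29, 36] → [19, 29, 36, 55] → [19, 29, 36, 55, 65]
So `result[-1]` = 65

Answer: 65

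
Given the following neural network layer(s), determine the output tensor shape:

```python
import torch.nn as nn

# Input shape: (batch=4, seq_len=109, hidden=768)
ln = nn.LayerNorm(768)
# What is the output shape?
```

Input: (4, 109, 768) -> Output: (4, 109, 768)

Answer: (4, 109, 768)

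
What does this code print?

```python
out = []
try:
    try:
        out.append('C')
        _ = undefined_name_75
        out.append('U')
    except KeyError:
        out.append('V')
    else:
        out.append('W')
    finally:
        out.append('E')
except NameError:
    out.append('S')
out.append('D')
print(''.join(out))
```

Execution trace: 'C' (try body) → 'E' (finally) → 'S' (outer except NameError) → 'D' (after the try/except). Output: CESD

Answer: CESD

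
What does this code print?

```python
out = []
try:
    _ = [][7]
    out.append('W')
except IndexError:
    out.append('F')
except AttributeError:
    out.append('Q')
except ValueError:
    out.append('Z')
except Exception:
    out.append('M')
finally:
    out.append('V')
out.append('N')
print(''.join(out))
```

Execution trace: 'F' (except IndexError) → 'V' (finally) → 'N' (after the try/except). Output: FVN

Answer: FVN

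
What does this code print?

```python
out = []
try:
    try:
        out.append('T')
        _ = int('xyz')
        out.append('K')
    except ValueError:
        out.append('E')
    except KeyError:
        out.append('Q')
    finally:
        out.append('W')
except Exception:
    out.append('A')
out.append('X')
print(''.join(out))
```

Execution trace: 'T' (inner try body) → 'E' (inner except ValueError) → 'W' (inner finally) → 'X' (after the try/except). Output: TEWX

Answer: TEWX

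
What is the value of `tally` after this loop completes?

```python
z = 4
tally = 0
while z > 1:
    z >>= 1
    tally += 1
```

Count right shifts until 1
`tally` takes the values: 0 → 1 → 2

Answer: 2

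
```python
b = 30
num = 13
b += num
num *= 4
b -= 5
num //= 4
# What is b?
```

Trace:
`b = 30` → b = 30
`num = 13` → num = 13
`b += num` → b = 43
`num *= 4` → num = 52
`b -= 5` → b = 38
`num //= 4` → num = 13
So b = 38

Answer: 38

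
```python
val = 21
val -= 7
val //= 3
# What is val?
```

Trace:
`val = 21` → val = 21
`val -= 7` → val = 14
`val //= 3` → val = 4
So val = 4

Answer: 4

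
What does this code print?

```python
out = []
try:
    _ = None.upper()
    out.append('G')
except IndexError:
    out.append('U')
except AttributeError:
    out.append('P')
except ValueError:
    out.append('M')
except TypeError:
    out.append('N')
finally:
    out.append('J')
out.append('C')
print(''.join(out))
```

Execution trace: 'P' (except AttributeError) → 'J' (finally) → 'C' (after the try/except). Output: PJC

Answer: PJC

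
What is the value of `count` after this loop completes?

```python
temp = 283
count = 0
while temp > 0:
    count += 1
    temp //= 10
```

Count digits by repeated division by 10
`count` takes the values: 0 → 1 → 2 → 3

Answer: 3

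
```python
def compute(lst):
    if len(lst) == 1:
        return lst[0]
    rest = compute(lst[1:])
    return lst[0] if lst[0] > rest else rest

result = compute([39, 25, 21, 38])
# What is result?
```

Recursive max over [39, 25, 21, 38] = 39

Answer: 39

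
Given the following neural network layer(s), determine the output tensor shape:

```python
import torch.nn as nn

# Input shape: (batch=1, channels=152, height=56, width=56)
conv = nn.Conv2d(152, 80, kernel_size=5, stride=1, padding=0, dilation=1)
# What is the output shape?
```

Input: (1, 152, 56, 56) -> Output: (1, 80, 52, 52)

Answer: (1, 80, 52, 52)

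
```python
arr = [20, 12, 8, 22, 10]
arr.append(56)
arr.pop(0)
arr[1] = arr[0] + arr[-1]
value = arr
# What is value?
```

Trace:
`arr = [20, 12, 8, 22, 10]` → arr = [20, 12, 8, 22, 10]
`arr.append(56)` → arr = [20, 12, 8, 22, 10, 56]
`arr.pop(0)` → arr = [12, 8, 22, 10, 56]
`arr[1] = arr[0] + arr[-1]` → arr = [12, 68, 22, 10, 56]
`value = arr` → value = [12, 68, 22, 10, 56]
So value = [12, 68, 22, 10, 56]

Answer: [12, 68, 22, 10, 56]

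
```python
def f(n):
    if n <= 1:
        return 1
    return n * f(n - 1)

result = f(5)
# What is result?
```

f(5) = 5 * 4 * 3 * 2 * 1 = 120

Answer: 120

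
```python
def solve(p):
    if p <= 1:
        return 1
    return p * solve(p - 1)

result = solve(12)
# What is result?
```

solve(12) = 12 * 11 * 10 * 9 * 8 * 7 * 6 * 5 * 4 * 3 * 2 * 1 = 479001600

Answer: 479001600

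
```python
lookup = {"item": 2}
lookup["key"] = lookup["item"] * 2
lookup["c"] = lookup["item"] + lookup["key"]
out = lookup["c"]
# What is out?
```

Trace:
`lookup = {"item": 2}` → lookup = {'item': 2}
`lookup["key"] = lookup["item"] * 2` → lookup = {'item': 2, 'key': 4}
`lookup["c"] = lookup["item"] + lookup["key"]` → lookup = {'item': 2, 'key': 4, 'c': 6}
`out = lookup["c"]` → out = 6
So out = 6

Answer: 6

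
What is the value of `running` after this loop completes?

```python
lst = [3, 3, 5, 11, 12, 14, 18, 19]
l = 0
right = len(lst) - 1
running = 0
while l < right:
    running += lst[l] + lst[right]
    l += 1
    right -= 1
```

Sum of pairs from ends
`running` takes the values: 0 → 22 → 43 → 62 → 85

Answer: 85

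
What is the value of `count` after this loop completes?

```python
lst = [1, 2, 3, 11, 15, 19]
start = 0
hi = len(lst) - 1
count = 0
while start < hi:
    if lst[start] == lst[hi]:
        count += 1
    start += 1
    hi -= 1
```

Count matching pairs from ends
`count` takes the values: 0

Answer: 0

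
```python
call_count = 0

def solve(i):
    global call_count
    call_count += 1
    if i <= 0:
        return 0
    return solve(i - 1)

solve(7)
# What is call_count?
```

Linear recursion stepping by 1: 8 calls from i=7 down to ≤0.

Answer: 8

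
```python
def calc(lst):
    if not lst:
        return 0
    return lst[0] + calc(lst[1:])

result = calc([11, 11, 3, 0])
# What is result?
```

11 + 11 + 3 + 0 + 0 = 25

Answer: 25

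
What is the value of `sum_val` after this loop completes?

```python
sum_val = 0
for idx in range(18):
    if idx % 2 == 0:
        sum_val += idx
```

Sum of even numbers 0 to 17
`sum_val` takes the values: 0 → 2 → 6 → 12 → 20 → 30 → 42 → 56 → 72

Answer: 72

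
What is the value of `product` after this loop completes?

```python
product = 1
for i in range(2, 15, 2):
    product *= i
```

Product of even numbers 2 to 14
`product` takes the values: 1 → 2 → 8 → 48 → 384 → 3840 → 46080 → 645120

Answer: 645120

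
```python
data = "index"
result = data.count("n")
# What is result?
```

Trace:
`data = "index"` → data = 'index'
`result = data.count("n")` → result = 1
So result = 1

Answer: 1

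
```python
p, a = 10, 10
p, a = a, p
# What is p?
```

Trace:
`p, a = 10, 10` → p = 10; a = 10
`p, a = a, p` → p = 10; a = 10
So p = 10

Answer: 10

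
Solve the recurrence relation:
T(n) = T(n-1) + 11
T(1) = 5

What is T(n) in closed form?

Unrolling: T(n) = T(1) + 11·(n-1) = 5 + 11(n-1) = 11n - 6.

Answer: T(n) = 11n - 6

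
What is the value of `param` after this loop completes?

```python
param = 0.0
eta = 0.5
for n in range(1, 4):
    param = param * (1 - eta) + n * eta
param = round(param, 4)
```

Moving average with lr=0.5
`param` takes the values: 0.0 → 0.5 → 1.25 → 2.125

Answer: 2.125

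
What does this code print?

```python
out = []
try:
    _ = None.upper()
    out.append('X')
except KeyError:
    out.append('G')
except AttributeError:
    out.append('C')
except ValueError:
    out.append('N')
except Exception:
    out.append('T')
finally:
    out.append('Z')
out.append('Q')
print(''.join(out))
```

Execution trace: 'C' (except AttributeError) → 'Z' (finally) → 'Q' (after the try/except). Output: CZQ

Answer: CZQ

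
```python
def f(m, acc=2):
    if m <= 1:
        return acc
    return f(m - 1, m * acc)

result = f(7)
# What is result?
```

Accumulator trace (n, acc): (7, 2) -> (6, 14) -> (5, 84) -> (4, 420) -> (3, 1680) -> (2, 5040) -> (1, 10080) -> return 10080

Answer: 10080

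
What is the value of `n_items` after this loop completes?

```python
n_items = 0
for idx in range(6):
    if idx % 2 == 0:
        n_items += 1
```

Count numbers divisible by 2 in range(6)
`n_items` takes the values: 0 → 1 → 2 → 3

Answer: 3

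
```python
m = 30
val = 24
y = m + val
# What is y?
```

Trace:
`m = 30` → m = 30
`val = 24` → val = 24
`y = m + val` → y = 54
So y = 54

Answer: 54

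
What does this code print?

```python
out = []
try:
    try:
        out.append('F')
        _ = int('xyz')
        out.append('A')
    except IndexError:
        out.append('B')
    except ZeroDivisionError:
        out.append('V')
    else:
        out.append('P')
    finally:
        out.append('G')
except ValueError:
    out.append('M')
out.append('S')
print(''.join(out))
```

Execution trace: 'F' (try body) → 'G' (finally) → 'M' (outer except ValueError) → 'S' (after the try/except). Output: FGMS

Answer: FGMS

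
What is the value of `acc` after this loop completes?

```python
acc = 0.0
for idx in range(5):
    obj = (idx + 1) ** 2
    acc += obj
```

Sum of squared losses 1² + 2² + ... + 5²
`acc` takes the values: 0.0 → 1.0 → 5.0 → 14.0 → 30.0 → 55.0

Answer: 55.0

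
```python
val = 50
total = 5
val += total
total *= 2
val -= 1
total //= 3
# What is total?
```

Trace:
`val = 50` → val = 50
`total = 5` → total = 5
`val += total` → val = 55
`total *= 2` → total = 10
`val -= 1` → val = 54
`total //= 3` → total = 3
So total = 3

Answer: 3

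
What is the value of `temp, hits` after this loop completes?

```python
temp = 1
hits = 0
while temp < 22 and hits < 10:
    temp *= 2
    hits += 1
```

Double until >= 22 or 10 iterations
`temp, hits` takes the values: (1, 0) → (2, 0) → (2, 1) → (4, 1) → (4, 2) → (8, 2) → (8, 3) → (16, 3) → (16, 4) → (32, 4) → (32, 5)

Answer: 32, 5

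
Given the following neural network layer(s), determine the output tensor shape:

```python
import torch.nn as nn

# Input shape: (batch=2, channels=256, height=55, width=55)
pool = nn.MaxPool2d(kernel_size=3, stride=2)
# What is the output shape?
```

Input: (2, 256, 55, 55) -> Output: (2, 256, 27, 27)

Answer: (2, 256, 27, 27)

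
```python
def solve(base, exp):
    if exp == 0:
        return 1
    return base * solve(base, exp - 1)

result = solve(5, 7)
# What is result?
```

solve(5, 7) = 5 * 5 * 5 * 5 * 5 * 5 * 5 = 78125

Answer: 78125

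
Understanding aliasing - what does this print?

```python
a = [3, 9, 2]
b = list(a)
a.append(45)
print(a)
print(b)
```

Key concept: list() constructor creates copy.
Step by step:
`a = [3, 9, 2]` → a = [3, 9, 2]
`b = list(a)` → b = [3, 9, 2]
`a.append(45)` → a = [3, 9, 2, 45]
`print(a)` → prints [3, 9, 2, 45]
`print(b)` → prints [3, 9, 2]

Answer:
[3, 9, 2, 45]
[3, 9, 2]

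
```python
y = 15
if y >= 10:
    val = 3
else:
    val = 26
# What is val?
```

Trace:
`y = 15` → y = 15
`if y >= 10: ...` → y >= 10 is True → val = 3
So val = 3

Answer: 3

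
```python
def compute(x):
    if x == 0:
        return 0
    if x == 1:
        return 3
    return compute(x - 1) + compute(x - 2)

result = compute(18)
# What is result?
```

Build up from base cases: compute(0)=0, compute(1)=3, compute(2)=3, compute(3)=6, compute(4)=9, compute(5)=15, compute(6)=24, ..., compute(18)=7752

Answer: 7752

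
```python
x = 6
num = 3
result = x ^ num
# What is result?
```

Trace:
`x = 6` → x = 6
`num = 3` → num = 3
`result = x ^ num` → result = 5
So result = 5

Answer: 5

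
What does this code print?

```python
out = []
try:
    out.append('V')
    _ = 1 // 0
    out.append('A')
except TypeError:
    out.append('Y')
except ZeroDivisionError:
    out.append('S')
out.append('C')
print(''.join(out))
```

Execution trace: 'V' (try body) → 'S' (except ZeroDivisionError) → 'C' (after the try/except). Output: VSC

Answer: VSC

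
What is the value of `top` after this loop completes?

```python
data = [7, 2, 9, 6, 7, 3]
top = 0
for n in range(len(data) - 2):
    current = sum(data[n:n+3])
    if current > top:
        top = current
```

Max sum of 3-element window in [7, 2, 9, 6, 7, 3]
`top` takes the values: 0 → 18 → 22

Answer: 22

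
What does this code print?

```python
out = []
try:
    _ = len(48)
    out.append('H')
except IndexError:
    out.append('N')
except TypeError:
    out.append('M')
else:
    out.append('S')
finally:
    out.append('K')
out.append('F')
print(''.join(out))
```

Execution trace: 'M' (except TypeError) → 'K' (finally) → 'F' (after the try/except). Output: MKF

Answer: MKF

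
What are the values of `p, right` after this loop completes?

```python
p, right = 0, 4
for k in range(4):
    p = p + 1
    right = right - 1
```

p goes 0→4, right goes 4→0
`p, right` takes the values: (0, 4) → (1, 4) → (1, 3) → (2, 3) → (2, 2) → (3, 2) → (3, 1) → (4, 1) → (4, 0)

Answer: 4, 0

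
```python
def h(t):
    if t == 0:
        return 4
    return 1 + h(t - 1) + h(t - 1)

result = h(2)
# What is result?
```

h(t) = 1 + 2·h(t-1), h(0)=4. Closed form: (4+1)·2^2 - 1 = 19.

Answer: 19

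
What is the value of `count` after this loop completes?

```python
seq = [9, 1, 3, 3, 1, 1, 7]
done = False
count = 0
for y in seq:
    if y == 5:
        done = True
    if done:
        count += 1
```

Count elements after first 5 in [9, 1, 3, 3, 1, 1, 7]
`count` takes the values: 0

Answer: 0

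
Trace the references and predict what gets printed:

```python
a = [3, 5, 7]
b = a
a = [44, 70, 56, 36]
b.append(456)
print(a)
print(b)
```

Key concept: rebinding vs mutation: a is rebound to a new list, b still points at the original.
Step by step:
`a = [3, 5, 7]` → a = [3, 5, 7]
`b = a` → b = [3, 5, 7] (same object as a)
`a = [44, 70, 56, 36]` → a = [44, 70, 56, 36]
`b.append(456)` → b = [3, 5, 7, 456]
`print(a)` → prints [44, 70, 56, 36]
`print(b)` → prints [3, 5, 7, 456]

Answer:
[44, 70, 56, 36]
[3, 5, 7, 456]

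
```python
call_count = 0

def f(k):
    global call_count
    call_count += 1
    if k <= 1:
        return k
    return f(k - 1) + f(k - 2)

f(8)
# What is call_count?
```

Calls(k) = 1 + Calls(k-1) + Calls(k-2); Calls(0)=Calls(1)=1. For k=8 this gives 67.

Answer: 67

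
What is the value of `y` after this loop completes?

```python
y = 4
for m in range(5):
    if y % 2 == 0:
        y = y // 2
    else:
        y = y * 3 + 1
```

Collatz-style transformation from 4
`y` takes the values: 4 → 2 → 1 → 4 → 2 → 1

Answer: 1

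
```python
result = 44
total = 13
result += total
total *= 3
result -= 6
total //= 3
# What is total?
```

Trace:
`result = 44` → result = 44
`total = 13` → total = 13
`result += total` → result = 57
`total *= 3` → total = 39
`result -= 6` → result = 51
`total //= 3` → total = 13
So total = 13

Answer: 13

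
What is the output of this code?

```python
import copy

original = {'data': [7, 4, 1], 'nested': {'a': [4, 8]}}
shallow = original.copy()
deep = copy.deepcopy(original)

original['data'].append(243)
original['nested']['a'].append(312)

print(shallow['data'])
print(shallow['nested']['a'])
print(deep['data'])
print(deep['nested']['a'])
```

Key concept: comparing shallow vs deep copy.
Step by step:
`original = {'data': [7, 4, 1], 'nested': {'a': [4, 8]}}` → original = {'data': [7, 4, 1], 'nested': {'a': [4, 8]}}
`shallow = original.copy()` → shallow = {'data': [7, 4, 1], 'nested': {'a': [4, 8]}}
`deep = copy.deepcopy(original)` → deep = {'data': [7, 4, 1], 'nested': {'a': [4, 8]}}
`original['data'].append(243)` → original = {'data': [7, 4, 1, 243], 'nested': {'a': [4, 8]}}; shallow = {'data': [7, 4, 1, 243], 'nested': {'a': [4, 8]}}
`original['nested']['a'].append(312)` → original = {'data': [7, 4, 1, 243], 'nested': {'a': [4, 8, 312]}}; shallow = {'data': [7, 4, 1, 243], 'nested': {'a': [4, 8, 312]}}
`print(shallow['data'])` → prints [7, 4, 1, 243]
`print(shallow['nested']['a'])` → prints [4, 8, 312]
`print(deep['data'])` → prints [7, 4, 1]
`print(deep['nested']['a'])` → prints [4, 8]

Answer:
[7, 4, 1, 243]
[4, 8, 312]
[7, 4, 1]
[4, 8]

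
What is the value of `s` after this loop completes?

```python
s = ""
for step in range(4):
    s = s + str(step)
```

Concatenate digits 0 to 3
`s` takes the values: "" → "0" → "01" → "012" → "0123"

Answer: "0123"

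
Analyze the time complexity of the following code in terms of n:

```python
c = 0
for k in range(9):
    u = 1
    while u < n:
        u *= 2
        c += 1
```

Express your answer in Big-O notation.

Each loop level contributes: 1 × log n. Multiplying the contributions gives O(log n).

Answer: O(log n)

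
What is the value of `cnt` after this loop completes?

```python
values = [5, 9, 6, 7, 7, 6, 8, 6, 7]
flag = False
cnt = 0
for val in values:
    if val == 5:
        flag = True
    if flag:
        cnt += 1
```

Count elements after first 5 in [5, 9, 6, 7, 7, 6, 8, 6, 7]
`cnt` takes the values: 0 → 1 → 2 → 3 → 4 → 5 → 6 → 7 → 8 → 9

Answer: 9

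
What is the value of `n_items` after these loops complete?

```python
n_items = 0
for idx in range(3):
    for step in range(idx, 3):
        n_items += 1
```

Upper triangle: 3 + 2 + ... + 1
`n_items` takes the values: 0 → 1 → 2 → 3 → 4 → 5 → 6

Answer: 6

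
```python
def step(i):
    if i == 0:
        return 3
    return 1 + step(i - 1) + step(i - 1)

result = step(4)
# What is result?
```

step(i) = 1 + 2·step(i-1), step(0)=3. Closed form: (3+1)·2^4 - 1 = 63.

Answer: 63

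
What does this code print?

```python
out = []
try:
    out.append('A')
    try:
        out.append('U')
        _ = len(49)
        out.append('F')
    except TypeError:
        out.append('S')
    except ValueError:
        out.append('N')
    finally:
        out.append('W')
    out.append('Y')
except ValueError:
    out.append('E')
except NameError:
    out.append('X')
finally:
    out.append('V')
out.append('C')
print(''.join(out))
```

Execution trace: 'A' (try body) → 'U' (inner try body) → 'S' (inner except TypeError) → 'W' (inner finally) → 'Y' (try body, no exception) → 'V' (finally) → 'C' (after the try/except). Output: AUSWYVC

Answer: AUSWYVC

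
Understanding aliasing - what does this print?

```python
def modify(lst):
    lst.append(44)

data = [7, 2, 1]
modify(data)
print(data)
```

Key concept: function modifies passed list.
Step by step:
`data = [7, 2, 1]` → data = [7, 2, 1]
`modify(data)` → data = [7, 2, 1, 44]
`print(data)` → prints [7, 2, 1, 44]

Answer: [7, 2, 1, 44]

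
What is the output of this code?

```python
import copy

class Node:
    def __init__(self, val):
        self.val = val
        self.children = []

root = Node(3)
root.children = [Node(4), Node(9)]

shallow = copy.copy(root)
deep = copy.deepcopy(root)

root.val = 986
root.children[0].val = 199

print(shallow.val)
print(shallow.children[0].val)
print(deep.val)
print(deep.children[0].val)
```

Key concept: deep copy with custom objects.
Step by step:
`root = Node(3)` → root = Node(val=3, children=[])
`root.children = [Node(4), Node(9)]` → root = Node(val=3, children=[Node(val=4, children=[]), Node(val=9, children=[])])
`shallow = copy.copy(root)` → shallow = Node(val=3, children=[Node(val=4, children=[]), Node(val=9, children=[])])
`deep = copy.deepcopy(root)` → deep = Node(val=3, children=[Node(val=4, children=[]), Node(val=9, children=[])])
`root.val = 986` → root = Node(val=986, children=[Node(val=4, children=[]), Node(val=9, children=[])])
`root.children[0].val = 199` → root = Node(val=986, children=[Node(val=199, children=[]), Node(val=9, children=[])]); shallow = Node(val=3, children=[Node(val=199, children=[]), Node(val=9, children=[])])
`print(shallow.val)` → prints 3
`print(shallow.children[0].val)` → prints 199
`print(deep.val)` → prints 3
`print(deep.children[0].val)` → prints 4

Answer:
3
199
3
4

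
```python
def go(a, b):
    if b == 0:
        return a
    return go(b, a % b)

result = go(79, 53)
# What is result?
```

go(79, 53) -> go(53, 26) -> go(26, 1) -> go(1, 0) -> 1

Answer: 1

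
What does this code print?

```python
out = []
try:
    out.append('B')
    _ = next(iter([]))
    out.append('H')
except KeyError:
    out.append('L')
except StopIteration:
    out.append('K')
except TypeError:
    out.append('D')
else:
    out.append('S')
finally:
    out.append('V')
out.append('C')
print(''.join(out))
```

Execution trace: 'B' (try body) → 'K' (except StopIteration) → 'V' (finally) → 'C' (after the try/except). Output: BKVC

Answer: BKVC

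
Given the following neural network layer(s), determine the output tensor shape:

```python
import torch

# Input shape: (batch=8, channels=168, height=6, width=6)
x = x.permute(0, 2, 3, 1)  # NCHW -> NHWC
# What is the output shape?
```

Input: (8, 168, 6, 6) -> Output: (8, 6, 6, 168)

Answer: (8, 6, 6, 168)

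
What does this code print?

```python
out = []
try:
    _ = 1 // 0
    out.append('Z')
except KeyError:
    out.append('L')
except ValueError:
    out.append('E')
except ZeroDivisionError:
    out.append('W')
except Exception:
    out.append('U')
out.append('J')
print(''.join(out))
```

Execution trace: 'W' (except ZeroDivisionError) → 'J' (after the try/except). Output: WJ

Answer: WJ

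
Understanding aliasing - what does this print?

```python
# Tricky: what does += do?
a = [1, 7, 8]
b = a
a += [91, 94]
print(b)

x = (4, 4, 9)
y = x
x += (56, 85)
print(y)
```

Key concept: += behavior differs for mutable vs immutable.
Step by step:
`a = [1, 7, 8]` → a = [1, 7, 8]
`b = a` → b = [1, 7, 8] (same object as a)
`a += [91, 94]` → a = [1, 7, 8, 91, 94] (same object as b); b = [1, 7, 8, 91, 94] (same object as a)
`print(b)` → prints [1, 7, 8, 91, 94]
`x = (4, 4, 9)` → x = (4, 4, 9)
`y = x` → y = (4, 4, 9)
`x += (56, 85)` → x = (4, 4, 9, 56, 85)
`print(y)` → prints (4, 4, 9)

Answer:
[1, 7, 8, 91, 94]
(4, 4, 9)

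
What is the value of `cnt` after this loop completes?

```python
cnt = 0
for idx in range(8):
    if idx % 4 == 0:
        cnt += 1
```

Count numbers divisible by 4 in range(8)
`cnt` takes the values: 0 → 1 → 2

Answer: 2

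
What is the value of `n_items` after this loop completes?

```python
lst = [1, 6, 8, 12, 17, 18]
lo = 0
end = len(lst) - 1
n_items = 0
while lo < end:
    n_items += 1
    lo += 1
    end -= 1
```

Iterations until pointers meet (list length 6)
`n_items` takes the values: 0 → 1 → 2 → 3

Answer: 3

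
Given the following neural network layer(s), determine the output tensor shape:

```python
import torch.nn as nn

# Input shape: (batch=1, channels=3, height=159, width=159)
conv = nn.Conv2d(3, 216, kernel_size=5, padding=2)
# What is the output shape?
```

Input: (1, 3, 159, 159) -> Output: (1, 216, 159, 159)

Answer: (1, 216, 159, 159)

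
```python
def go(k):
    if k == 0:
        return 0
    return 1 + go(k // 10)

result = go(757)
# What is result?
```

Count of digits of 757: 3

Answer: 3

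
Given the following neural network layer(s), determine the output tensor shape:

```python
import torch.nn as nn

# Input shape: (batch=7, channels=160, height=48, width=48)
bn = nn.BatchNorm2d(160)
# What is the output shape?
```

Input: (7, 160, 48, 48) -> Output: (7, 160, 48, 48)

Answer: (7, 160, 48, 48)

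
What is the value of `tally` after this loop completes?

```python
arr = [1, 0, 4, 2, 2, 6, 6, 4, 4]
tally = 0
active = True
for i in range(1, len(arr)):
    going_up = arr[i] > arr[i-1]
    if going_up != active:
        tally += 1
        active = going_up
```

Count direction changes in [1, 0, 4, 2, 2, 6, 6, 4, 4]
`tally` takes the values: 0 → 1 → 2 → 3 → 4 → 5

Answer: 5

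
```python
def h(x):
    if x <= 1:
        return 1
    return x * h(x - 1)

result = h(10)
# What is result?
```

h(10) = 10 * 9 * 8 * 7 * 6 * 5 * 4 * 3 * 2 * 1 = 3628800

Answer: 3628800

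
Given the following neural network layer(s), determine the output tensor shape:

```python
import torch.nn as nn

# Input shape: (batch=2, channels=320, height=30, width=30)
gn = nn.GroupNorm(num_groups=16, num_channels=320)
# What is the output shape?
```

Input: (2, 320, 30, 30) -> Output: (2, 320, 30, 30)

Answer: (2, 320, 30, 30)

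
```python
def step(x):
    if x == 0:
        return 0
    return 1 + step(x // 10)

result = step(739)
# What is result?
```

Count of digits of 739: 3

Answer: 3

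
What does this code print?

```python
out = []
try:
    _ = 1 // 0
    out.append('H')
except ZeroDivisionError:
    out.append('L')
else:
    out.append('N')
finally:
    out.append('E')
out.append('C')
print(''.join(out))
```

Execution trace: 'L' (except ZeroDivisionError) → 'E' (finally) → 'C' (after the try/except). Output: LEC

Answer: LEC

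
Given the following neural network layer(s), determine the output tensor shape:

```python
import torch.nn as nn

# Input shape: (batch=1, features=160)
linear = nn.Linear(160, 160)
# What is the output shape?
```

Input: (1, 160) -> Output: (1, 160)

Answer: (1, 160)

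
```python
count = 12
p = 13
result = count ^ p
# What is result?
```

Trace:
`count = 12` → count = 12
`p = 13` → p = 13
`result = count ^ p` → result = 1
So result = 1

Answer: 1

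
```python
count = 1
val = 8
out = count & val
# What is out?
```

Trace:
`count = 1` → count = 1
`val = 8` → val = 8
`out = count & val` → out = 0
So out = 0

Answer: 0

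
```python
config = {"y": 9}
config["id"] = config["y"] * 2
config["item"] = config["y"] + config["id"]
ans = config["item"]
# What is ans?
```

Trace:
`config = {"y": 9}` → config = {'y': 9}
`config["id"] = config["y"] * 2` → config = {'y': 9, 'id': 18}
`config["item"] = config["y"] + config["id"]` → config = {'y': 9, 'id': 18, 'item': 27}
`ans = config["item"]` → ans = 27
So ans = 27

Answer: 27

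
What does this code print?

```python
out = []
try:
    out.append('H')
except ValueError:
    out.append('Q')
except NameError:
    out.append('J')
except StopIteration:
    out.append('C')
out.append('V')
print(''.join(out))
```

Execution trace: 'H' (try body, no exception) → 'V' (after the try/except). Output: HV

Answer: HV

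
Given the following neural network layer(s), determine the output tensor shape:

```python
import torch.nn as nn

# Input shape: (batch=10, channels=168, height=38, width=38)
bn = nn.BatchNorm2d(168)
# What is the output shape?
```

Input: (10, 168, 38, 38) -> Output: (10, 168, 38, 38)

Answer: (10, 168, 38, 38)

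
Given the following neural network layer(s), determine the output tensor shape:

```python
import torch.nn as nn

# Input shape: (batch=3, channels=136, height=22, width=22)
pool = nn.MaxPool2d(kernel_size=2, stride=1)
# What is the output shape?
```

Input: (3, 136, 22, 22) -> Output: (3, 136, 21, 21)

Answer: (3, 136, 21, 21)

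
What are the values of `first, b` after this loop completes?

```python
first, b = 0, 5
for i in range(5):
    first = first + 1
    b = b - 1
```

first goes 0→5, b goes 5→0
`first, b` takes the values: (0, 5) → (1, 5) → (1, 4) → (2, 4) → (2, 3) → (3, 3) → (3, 2) → (4, 2) → (4, 1) → (5, 1) → (5, 0)

Answer: 5, 0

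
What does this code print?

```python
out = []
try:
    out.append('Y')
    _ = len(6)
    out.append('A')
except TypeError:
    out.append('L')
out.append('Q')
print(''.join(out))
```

Execution trace: 'Y' (try body) → 'L' (except TypeError) → 'Q' (after the try/except). Output: YLQ

Answer: YLQ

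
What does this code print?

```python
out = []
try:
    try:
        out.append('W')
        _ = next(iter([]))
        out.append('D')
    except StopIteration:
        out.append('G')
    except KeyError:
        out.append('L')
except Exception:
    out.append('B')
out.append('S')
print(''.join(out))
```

Execution trace: 'W' (inner try body) → 'G' (inner except StopIteration) → 'S' (after the try/except). Output: WGS

Answer: WGS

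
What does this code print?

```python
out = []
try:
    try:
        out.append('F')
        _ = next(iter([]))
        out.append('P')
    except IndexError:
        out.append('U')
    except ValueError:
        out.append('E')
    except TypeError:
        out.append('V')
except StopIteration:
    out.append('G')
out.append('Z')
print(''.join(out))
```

Execution trace: 'F' (try body) → 'G' (outer except StopIteration) → 'Z' (after the try/except). Output: FGZ

Answer: FGZ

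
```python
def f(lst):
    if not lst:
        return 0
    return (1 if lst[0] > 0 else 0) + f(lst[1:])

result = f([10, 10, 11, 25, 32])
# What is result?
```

Count of positive elements in [10, 10, 11, 25, 32] = 5

Answer: 5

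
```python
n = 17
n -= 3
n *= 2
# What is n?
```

Trace:
`n = 17` → n = 17
`n -= 3` → n = 14
`n *= 2` → n = 28
So n = 28

Answer: 28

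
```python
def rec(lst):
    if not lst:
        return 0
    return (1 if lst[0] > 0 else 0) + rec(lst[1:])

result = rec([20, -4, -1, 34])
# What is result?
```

Count of positive elements in [20, -4, -1, 34] = 2

Answer: 2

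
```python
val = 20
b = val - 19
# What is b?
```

Trace:
`val = 20` → val = 20
`b = val - 19` → b = 1
So b = 1

Answer: 1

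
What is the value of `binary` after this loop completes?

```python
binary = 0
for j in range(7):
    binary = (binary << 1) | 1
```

Build 7 consecutive 1-bits: 0b1111111
`binary` takes the values: 0 → 1 → 3 → 7 → 15 → 31 → 63 → 127

Answer: 127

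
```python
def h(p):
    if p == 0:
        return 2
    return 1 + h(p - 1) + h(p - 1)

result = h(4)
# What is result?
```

h(p) = 1 + 2·h(p-1), h(0)=2. Closed form: (2+1)·2^4 - 1 = 47.

Answer: 47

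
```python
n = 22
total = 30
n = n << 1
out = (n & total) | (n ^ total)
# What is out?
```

Trace:
`n = 22` → n = 22
`total = 30` → total = 30
`n = n << 1` → n = 44
`out = (n & total) | (n ^ total)` → out = 62
So out = 62

Answer: 62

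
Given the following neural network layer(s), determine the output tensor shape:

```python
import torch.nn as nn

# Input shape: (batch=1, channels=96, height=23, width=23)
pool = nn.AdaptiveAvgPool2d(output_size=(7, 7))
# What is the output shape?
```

Input: (1, 96, 23, 23) -> Output: (1, 96, 7, 7)

Answer: (1, 96, 7, 7)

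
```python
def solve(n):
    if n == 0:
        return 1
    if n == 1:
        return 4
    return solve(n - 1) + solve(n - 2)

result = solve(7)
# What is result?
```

Build up from base cases: solve(0)=1, solve(1)=4, solve(2)=5, solve(3)=9, solve(4)=14, solve(5)=23, solve(6)=37, ..., solve(7)=60

Answer: 60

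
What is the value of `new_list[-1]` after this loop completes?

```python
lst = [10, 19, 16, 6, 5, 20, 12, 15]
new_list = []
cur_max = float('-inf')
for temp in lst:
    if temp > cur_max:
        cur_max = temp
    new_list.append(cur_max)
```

Running max ends at 20
`new_list` takes the values: [] → [10] → [10, 19] → [10, 19, 19] → [10, 19, 19, 19] → [10, 19, 19, 19, 19] → [10, 19, 19, 19, 19, 20] → [10, 19, 19, 19, 19, 20, 20] → [10, 19, 19, 19, 19, 20, 20, 20]
So `new_list[-1]` = 20

Answer: 20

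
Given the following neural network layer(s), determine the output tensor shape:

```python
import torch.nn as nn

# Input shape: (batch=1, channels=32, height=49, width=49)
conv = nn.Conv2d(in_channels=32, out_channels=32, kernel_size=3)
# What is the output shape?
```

Input: (1, 32, 49, 49) -> Output: (1, 32, 47, 47)

Answer: (1, 32, 47, 47)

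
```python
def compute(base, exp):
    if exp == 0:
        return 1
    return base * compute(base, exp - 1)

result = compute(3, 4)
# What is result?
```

compute(3, 4) = 3 * 3 * 3 * 3 = 81

Answer: 81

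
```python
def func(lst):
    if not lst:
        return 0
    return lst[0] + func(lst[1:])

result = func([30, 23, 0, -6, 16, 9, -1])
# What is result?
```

30 + 23 + 0 + (-6) + 16 + 9 + (-1) + 0 = 71

Answer: 71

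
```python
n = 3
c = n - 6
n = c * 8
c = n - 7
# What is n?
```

Trace:
`n = 3` → n = 3
`c = n - 6` → c = -3
`n = c * 8` → n = -24
`c = n - 7` → c = -31
So n = -24

Answer: -24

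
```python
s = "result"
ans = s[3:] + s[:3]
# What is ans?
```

Trace:
`s = "result"` → s = 'result'
`ans = s[3:] + s[:3]` → ans = 'ultres'
So ans = 'ultres'

Answer: 'ultres'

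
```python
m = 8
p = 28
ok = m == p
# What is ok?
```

Trace:
`m = 8` → m = 8
`p = 28` → p = 28
`ok = m == p` → ok = False
So ok = False

Answer: False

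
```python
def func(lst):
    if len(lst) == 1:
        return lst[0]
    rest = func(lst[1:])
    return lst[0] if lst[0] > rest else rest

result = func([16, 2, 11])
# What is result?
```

Recursive max over [16, 2, 11] = 16

Answer: 16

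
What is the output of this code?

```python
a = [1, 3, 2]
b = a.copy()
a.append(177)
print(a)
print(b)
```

Key concept: list.copy() creates independent copy.
Step by step:
`a = [1, 3, 2]` → a = [1, 3, 2]
`b = a.copy()` → b = [1, 3, 2]
`a.append(177)` → a = [1, 3, 2, 177]
`print(a)` → prints [1, 3, 2, 177]
`print(b)` → prints [1, 3, 2]

Answer:
[1, 3, 2, 177]
[1, 3, 2]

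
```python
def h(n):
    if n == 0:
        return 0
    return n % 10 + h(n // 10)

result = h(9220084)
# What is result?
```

Sum of digits of 9220084: 4 + 8 + 0 + 0 + 2 + 2 + 9 = 25

Answer: 25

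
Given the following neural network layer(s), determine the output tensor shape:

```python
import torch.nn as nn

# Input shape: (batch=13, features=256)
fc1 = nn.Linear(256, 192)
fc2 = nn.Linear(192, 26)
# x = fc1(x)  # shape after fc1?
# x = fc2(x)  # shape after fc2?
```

Input: (13, 256) -> after fc1: (13, 192) -> Output: (13, 26)

Answer: (13, 26)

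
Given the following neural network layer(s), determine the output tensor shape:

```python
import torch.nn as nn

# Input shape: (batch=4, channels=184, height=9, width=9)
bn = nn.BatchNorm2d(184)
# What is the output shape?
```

Input: (4, 184, 9, 9) -> Output: (4, 184, 9, 9)

Answer: (4, 184, 9, 9)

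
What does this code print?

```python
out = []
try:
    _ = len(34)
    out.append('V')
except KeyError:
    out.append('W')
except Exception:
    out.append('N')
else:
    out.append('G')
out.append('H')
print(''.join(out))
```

Execution trace: 'N' (except Exception) → 'H' (after the try/except). Output: NH

Answer: NH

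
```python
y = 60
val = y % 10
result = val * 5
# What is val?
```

Trace:
`y = 60` → y = 60
`val = y % 10` → val = 0
`result = val * 5` → result = 0
So val = 0

Answer: 0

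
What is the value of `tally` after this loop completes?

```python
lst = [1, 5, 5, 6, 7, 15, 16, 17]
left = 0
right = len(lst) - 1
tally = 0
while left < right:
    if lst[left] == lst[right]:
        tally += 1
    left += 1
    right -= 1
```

Count matching pairs from ends
`tally` takes the values: 0

Answer: 0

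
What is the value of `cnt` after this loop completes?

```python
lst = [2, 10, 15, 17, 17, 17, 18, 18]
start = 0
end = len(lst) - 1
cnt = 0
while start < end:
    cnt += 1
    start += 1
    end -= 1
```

Iterations until pointers meet (list length 8)
`cnt` takes the values: 0 → 1 → 2 → 3 → 4

Answer: 4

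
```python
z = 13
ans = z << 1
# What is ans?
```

Trace:
`z = 13` → z = 13
`ans = z << 1` → ans = 26
So ans = 26

Answer: 26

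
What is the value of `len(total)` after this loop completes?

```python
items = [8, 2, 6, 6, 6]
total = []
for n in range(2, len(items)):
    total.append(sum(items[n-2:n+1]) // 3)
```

Number of 3-element averages
`total` takes the values: [] → [5] → [5, 4] → [5, 4, 6]
So `len(total)` = 3

Answer: 3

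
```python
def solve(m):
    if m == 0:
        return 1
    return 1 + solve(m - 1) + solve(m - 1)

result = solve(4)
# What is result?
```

solve(m) = 1 + 2·solve(m-1), solve(0)=1. Closed form: (1+1)·2^4 - 1 = 31.

Answer: 31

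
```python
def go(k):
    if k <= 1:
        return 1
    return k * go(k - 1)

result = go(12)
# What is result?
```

go(12) = 12 * 11 * 10 * 9 * 8 * 7 * 6 * 5 * 4 * 3 * 2 * 1 = 479001600

Answer: 479001600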